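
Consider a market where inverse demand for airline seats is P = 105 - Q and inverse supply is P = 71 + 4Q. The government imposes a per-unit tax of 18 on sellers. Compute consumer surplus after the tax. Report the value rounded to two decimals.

5.12

Pre-tax equilibrium: 105 - Q = 71 + 4Q gives Q* = 6.8, P* = 98.2.
With the tax, sellers need 18 more per unit: 105 - Q = 71 + 4Q + 18, so Q_t = 3.2. Buyers pay P_b = 101.8; sellers receive P_s = P_b - 18 = 83.8.
CS = (1/2)(Q_t)(105 - P_b) = (1/2)(3.2)(3.2) = 5.12.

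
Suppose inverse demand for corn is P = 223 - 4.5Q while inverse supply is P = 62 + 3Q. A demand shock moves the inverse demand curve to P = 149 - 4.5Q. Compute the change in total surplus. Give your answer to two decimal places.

-1223.47

Initial equilibrium: Q_0 = 21.4667, P_0 = 126.4; CS_0 = (1/2)(21.4667)(96.6) = 1036.84, PS_0 = (1/2)(21.4667)(64.4) = 691.2267.
New equilibrium: 149 - 4.5Q = 62 + 3Q gives Q_1 = 11.6, P_1 = 96.8; CS_1 = 302.76, PS_1 = 201.84.
Change in total surplus = (302.76 + 201.84) - (1036.84 + 691.2267) = -1223.4667.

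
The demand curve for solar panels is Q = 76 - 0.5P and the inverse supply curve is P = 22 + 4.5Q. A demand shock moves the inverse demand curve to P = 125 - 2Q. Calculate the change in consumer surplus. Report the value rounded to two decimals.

-148.90

Rewriting demand in inverse form: P = 152 - 2Q.
Initial equilibrium: Q_0 = 20, P_0 = 112; CS_0 = (1/2)(20)(40) = 400, PS_0 = (1/2)(20)(90) = 900.
New equilibrium: 125 - 2Q = 22 + 4.5Q gives Q_1 = 15.8462, P_1 = 93.3077; CS_1 = 251.1006, PS_1 = 564.9763.
Change in consumer surplus = 251.1006 - 400 = -148.8994.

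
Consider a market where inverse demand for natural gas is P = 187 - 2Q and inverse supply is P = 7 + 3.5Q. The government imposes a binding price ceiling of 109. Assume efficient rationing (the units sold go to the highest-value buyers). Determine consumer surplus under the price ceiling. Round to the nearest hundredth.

1423.84

Free-market equilibrium: 187 - 2Q = 7 + 3.5Q gives Q* = 32.7273, P* = 121.5455.
At P = 109, sellers supply (109 - 7)/3.5 = 29.1429 while buyers want more, so the quantity traded is 29.1429 at price 109.
The demand price at Q = 29.1429 is 128.7143. CS is the trapezoid between demand and 109 over [0, 29.1429]: (1/2)[(187 - 109) + (128.7143 - 109)](29.1429) = 1423.8367.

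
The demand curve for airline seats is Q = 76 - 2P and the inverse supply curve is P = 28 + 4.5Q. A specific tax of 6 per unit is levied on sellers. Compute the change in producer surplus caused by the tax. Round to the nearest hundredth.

Rewriting demand in inverse form: P = 38 - 0.5Q.
Without the tax, 38 - 0.5Q = 28 + 4.5Q so Q* = 2 and P* = 37.
A tax on sellers shifts supply up by 6: 38 - 0.5Q = 28 + 4.5Q + 6, so Q_t = 0.8. Buyers pay P_b = 37.6; sellers receive P_s = P_b - 6 = 31.6.
Producers lose the trapezoid between P_s and P* out to Q_t plus the triangle from Q_t to Q*: change in PS = 1.44 - 9 = -7.56.

-7.56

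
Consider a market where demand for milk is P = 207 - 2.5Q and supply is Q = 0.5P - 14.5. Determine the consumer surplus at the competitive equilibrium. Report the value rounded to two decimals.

1955.80

Rewriting supply in inverse form: P = 29 + 2Q.
Setting demand equal to supply, 178 = 4.5Q, so Q* = 39.5556 and P* = 108.1111.
Consumer surplus is the triangle under demand above P*: (1/2)(39.5556)(207 - 108.1111) = (1/2)(39.5556)(98.8889) = 1955.8025.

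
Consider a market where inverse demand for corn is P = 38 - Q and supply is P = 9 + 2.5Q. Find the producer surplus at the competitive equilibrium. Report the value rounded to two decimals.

Setting demand equal to supply, 29 = 3.5Q, so Q* = 8.2857 and P* = 29.7143.
The supply curve's price intercept is 9, so PS = (1/2)(Q*)(P* - 9) = (1/2)(8.2857)(20.7143) = 85.8163.

85.82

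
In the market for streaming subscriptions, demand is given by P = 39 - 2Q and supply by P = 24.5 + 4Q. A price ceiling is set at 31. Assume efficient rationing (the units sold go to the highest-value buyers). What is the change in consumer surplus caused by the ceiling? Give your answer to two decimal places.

4.52

Free-market equilibrium: 39 - 2Q = 24.5 + 4Q gives Q* = 2.4167, P* = 34.1667.
At P = 31, sellers supply (31 - 24.5)/4 = 1.625 while buyers want more, so the quantity traded is 1.625 at price 31.
CS goes from (1/2)(2.4167)(4.8333) = 5.8403 to 10.3594 (computed as (39 - 31)(1.625) - (1/2)(2)(1.625)^2), a change of 4.5191.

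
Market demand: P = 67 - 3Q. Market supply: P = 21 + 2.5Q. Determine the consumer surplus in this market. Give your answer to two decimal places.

Set 67 - 3Q = 21 + 2.5Q, which gives 46 = 5.5Q, so Q* = 8.3636 and P* = 67 - 3(8.3636) = 41.9091.
Consumer surplus is the triangle under demand above P*: (1/2)(8.3636)(67 - 41.9091) = (1/2)(8.3636)(25.0909) = 104.9256.

104.93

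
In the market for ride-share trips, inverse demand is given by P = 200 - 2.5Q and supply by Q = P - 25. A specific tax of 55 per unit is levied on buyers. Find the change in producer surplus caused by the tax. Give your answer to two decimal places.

-662.24

Rewriting supply in inverse form: P = 25 + Q.
Without the tax, 200 - 2.5Q = 25 + Q so Q* = 50 and P* = 75.
With the tax, buyers' net willingness to pay falls by 55: (200 - 55) - 2.5Q = 25 + Q, so Q_t = 34.2857. Buyers pay P_b = 114.2857; sellers receive P_s = P_b - 55 = 59.2857.
PS falls from (1/2)(50)(50) = 1250 to (1/2)(34.2857)(34.2857) = 587.7551, a change of -662.2449.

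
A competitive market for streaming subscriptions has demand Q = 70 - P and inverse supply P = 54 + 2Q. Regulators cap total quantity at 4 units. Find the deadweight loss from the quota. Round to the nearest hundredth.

Rewriting demand in inverse form: P = 70 - Q.
Unrestricted equilibrium: Q* = (70 - 54)/(1 + 2) = 5.3333.
At Q = 4 the demand price is 70 - (4) = 66 and the supply price is 54 + 2(4) = 62.
DWL = (1/2)(gap between curves at 4) x (Q* - 4) = (1/2)(4)(1.3333) = 2.6667.

2.67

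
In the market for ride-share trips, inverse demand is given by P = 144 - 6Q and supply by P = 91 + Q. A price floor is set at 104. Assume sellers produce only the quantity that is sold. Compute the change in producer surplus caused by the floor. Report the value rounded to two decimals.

35.78

Free-market equilibrium: 144 - 6Q = 91 + Q gives Q* = 7.5714, P* = 98.5714.
At the floor price 104, quantity demanded is (144 - 104)/6 = 6.6667; demand is the short side, so Q = 6.6667 trades at P = 104.
PS goes from (1/2)(7.5714)(7.5714) = 28.6633 to 64.4444 (computed as (104 - 91)(6.6667) - (1/2)(1)(6.6667)^2), a change of 35.7812.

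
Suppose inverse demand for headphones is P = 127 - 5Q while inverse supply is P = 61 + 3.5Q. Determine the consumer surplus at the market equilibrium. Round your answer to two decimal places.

Equilibrium: 127 - 5Q = 61 + 3.5Q, so Q* = 7.7647 and P* = 88.1765.
Consumer surplus is the triangle under demand above P*: (1/2)(7.7647)(127 - 88.1765) = (1/2)(7.7647)(38.8235) = 150.7266.

150.73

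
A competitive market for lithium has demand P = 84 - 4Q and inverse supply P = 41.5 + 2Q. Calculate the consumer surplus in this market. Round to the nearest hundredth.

Set 84 - 4Q = 41.5 + 2Q, which gives 42.5 = 6Q, so Q* = 7.0833 and P* = 84 - 4(7.0833) = 55.6667.
The demand choke price is 84, so CS = (1/2)(Q*)(84 - P*) = (1/2)(7.0833)(28.3333) = 100.3472.

100.35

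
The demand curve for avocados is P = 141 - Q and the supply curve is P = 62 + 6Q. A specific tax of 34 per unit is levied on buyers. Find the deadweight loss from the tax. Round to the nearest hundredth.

82.57

Pre-tax equilibrium: 141 - Q = 62 + 6Q gives Q* = 11.2857, P* = 129.7143.
With the tax, buyers' net willingness to pay falls by 34: (141 - 34) - Q = 62 + 6Q, so Q_t = 6.4286. Buyers pay P_b = 134.5714; sellers receive P_s = P_b - 34 = 100.5714.
Deadweight loss is the triangle between the curves from Q_t to Q*: (1/2)(11.2857 - 6.4286)(34) = 82.5714.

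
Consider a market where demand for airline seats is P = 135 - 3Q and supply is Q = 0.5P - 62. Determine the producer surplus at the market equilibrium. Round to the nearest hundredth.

Rewriting supply in inverse form: P = 124 + 2Q.
Setting demand equal to supply, 11 = 5Q, so Q* = 2.2 and P* = 128.4.
PS is the area between P* and the supply curve from 0 to Q*: (1/2)(2.2)(4.4) = 4.84.

4.84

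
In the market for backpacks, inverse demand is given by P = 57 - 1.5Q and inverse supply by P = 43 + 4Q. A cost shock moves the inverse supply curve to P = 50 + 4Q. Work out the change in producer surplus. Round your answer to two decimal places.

-9.72

Initial equilibrium: Q_0 = 2.5455, P_0 = 53.1818; CS_0 = (1/2)(2.5455)(3.8182) = 4.8595, PS_0 = (1/2)(2.5455)(10.1818) = 12.9587.
New equilibrium: 57 - 1.5Q = 50 + 4Q gives Q_1 = 1.2727, P_1 = 55.0909; CS_1 = 1.2149, PS_1 = 3.2397.
Change in producer surplus = 3.2397 - 12.9587 = -9.719.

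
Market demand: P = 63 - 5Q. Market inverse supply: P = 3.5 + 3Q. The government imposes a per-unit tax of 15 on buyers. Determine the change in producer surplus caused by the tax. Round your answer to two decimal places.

-36.56

Without the tax, 63 - 5Q = 3.5 + 3Q so Q* = 7.4375 and P* = 25.8125.
A tax on buyers shifts demand down by 15: (63 - 15) - 5Q = 3.5 + 3Q, so Q_t = 5.5625. Buyers pay P_b = 35.1875; sellers receive P_s = P_b - 15 = 20.1875.
PS falls from (1/2)(7.4375)(22.3125) = 82.9746 to (1/2)(5.5625)(16.6875) = 46.4121, a change of -36.5625.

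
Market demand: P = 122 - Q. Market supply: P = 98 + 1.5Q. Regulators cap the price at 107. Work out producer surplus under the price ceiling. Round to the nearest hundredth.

27.00

Free-market equilibrium: 122 - Q = 98 + 1.5Q gives Q* = 9.6, P* = 112.4.
At the ceiling price 107, quantity supplied is (107 - 98)/1.5 = 6; supply is the short side, so Q = 6 trades at P = 107.
PS is the triangle above supply below 107: (1/2)(6)(107 - 98) = 27.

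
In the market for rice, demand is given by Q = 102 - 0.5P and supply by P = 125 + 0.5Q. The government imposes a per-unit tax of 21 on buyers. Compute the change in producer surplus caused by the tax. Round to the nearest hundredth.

Rewriting demand in inverse form: P = 204 - 2Q.
Without the tax, 204 - 2Q = 125 + 0.5Q so Q* = 31.6 and P* = 140.8.
With the tax, buyers' net willingness to pay falls by 21: (204 - 21) - 2Q = 125 + 0.5Q, so Q_t = 23.2. Buyers pay P_b = 157.6; sellers receive P_s = P_b - 21 = 136.6.
Producers lose the trapezoid between P_s and P* out to Q_t plus the triangle from Q_t to Q*: change in PS = 134.56 - 249.64 = -115.08.

-115.08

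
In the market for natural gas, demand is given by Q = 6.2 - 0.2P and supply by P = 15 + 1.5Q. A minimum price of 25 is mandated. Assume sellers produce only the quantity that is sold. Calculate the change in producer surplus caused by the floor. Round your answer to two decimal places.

6.38

Rewriting demand in inverse form: P = 31 - 5Q.
Without the control, 31 - 5Q = 15 + 1.5Q so Q* = 2.4615 and P* = 18.6923.
At the floor price 25, quantity demanded is (31 - 25)/5 = 1.2; demand is the short side, so Q = 1.2 trades at P = 25.
PS goes from (1/2)(2.4615)(3.6923) = 4.5444 to 10.92 (computed as (25 - 15)(1.2) - (1/2)(1.5)(1.2)^2), a change of 6.3756.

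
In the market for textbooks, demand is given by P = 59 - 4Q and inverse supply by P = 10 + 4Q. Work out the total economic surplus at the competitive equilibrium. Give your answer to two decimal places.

150.06

Set 59 - 4Q = 10 + 4Q, which gives 49 = 8Q, so Q* = 6.125 and P* = 59 - 4(6.125) = 34.5.
Total surplus is the full triangle between the curves from 0 to Q*: (1/2)(6.125)(59 - 10) = 150.0625.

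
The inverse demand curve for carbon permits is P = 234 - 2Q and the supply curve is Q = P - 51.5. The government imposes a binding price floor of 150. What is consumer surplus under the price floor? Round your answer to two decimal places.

Rewriting supply in inverse form: P = 51.5 + Q.
Free-market equilibrium: 234 - 2Q = 51.5 + Q gives Q* = 60.8333, P* = 112.3333.
At the floor price 150, quantity demanded is (234 - 150)/2 = 42; demand is the short side, so Q = 42 trades at P = 150.
CS is the triangle under demand above 150: (1/2)(42)(234 - 150) = 1764.

1764.00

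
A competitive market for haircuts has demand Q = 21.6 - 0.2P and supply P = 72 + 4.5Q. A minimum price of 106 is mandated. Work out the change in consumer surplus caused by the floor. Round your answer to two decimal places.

-35.50

Rewriting demand in inverse form: P = 108 - 5Q.
Without the control, 108 - 5Q = 72 + 4.5Q so Q* = 3.7895 and P* = 89.0526.
At the floor price 106, quantity demanded is (108 - 106)/5 = 0.4; demand is the short side, so Q = 0.4 trades at P = 106.
CS goes from (1/2)(3.7895)(18.9474) = 35.9003 to 0.4 (computed as (108 - 106)(0.4) - (1/2)(5)(0.4)^2), a change of -35.5003.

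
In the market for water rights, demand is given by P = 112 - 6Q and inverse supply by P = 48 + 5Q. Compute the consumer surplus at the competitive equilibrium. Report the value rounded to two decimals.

101.55

Equilibrium: 112 - 6Q = 48 + 5Q, so Q* = 5.8182 and P* = 77.0909.
CS is the area between the demand curve and P* from 0 to Q*: (1/2)(5.8182)(34.9091) = 101.5537.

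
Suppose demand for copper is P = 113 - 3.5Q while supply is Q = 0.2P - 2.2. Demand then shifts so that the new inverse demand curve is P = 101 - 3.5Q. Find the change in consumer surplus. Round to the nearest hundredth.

Rewriting supply in inverse form: P = 11 + 5Q.
Initial equilibrium: Q_0 = 12, P_0 = 71; CS_0 = (1/2)(12)(42) = 252, PS_0 = (1/2)(12)(60) = 360.
New equilibrium: 101 - 3.5Q = 11 + 5Q gives Q_1 = 10.5882, P_1 = 63.9412; CS_1 = 196.1938, PS_1 = 280.2768.
Change in consumer surplus = 196.1938 - 252 = -55.8062.

-55.81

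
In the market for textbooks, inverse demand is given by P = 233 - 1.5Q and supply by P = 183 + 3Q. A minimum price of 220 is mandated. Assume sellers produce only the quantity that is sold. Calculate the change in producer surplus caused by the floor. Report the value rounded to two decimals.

Without the control, 233 - 1.5Q = 183 + 3Q so Q* = 11.1111 and P* = 216.3333.
At the floor price 220, quantity demanded is (233 - 220)/1.5 = 8.6667; demand is the short side, so Q = 8.6667 trades at P = 220.
PS goes from (1/2)(11.1111)(33.3333) = 185.1852 to 208 (computed as (220 - 183)(8.6667) - (1/2)(3)(8.6667)^2), a change of 22.8148.

22.81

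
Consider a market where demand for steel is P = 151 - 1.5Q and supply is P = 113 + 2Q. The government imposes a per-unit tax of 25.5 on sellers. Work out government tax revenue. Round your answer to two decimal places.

91.07

Pre-tax equilibrium: 151 - 1.5Q = 113 + 2Q gives Q* = 10.8571, P* = 134.7143.
With the tax, sellers need 25.5 more per unit: 151 - 1.5Q = 113 + 2Q + 25.5, so Q_t = 3.5714. Buyers pay P_b = 145.6429; sellers receive P_s = P_b - 25.5 = 120.1429.
Revenue is the tax times quantity traded: 25.5 x 3.5714 = 91.0714.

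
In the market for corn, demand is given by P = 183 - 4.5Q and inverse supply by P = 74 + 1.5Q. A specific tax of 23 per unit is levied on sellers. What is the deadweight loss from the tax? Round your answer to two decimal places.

Without the tax, 183 - 4.5Q = 74 + 1.5Q so Q* = 18.1667 and P* = 101.25.
A tax on sellers shifts supply up by 23: 183 - 4.5Q = 74 + 1.5Q + 23, so Q_t = 14.3333. Buyers pay P_b = 118.5; sellers receive P_s = P_b - 23 = 95.5.
The welfare triangle lost has base Q* - Q_t = 3.8333 and height t = 23, so DWL = (1/2)(3.8333)(23) = 44.0833.

44.08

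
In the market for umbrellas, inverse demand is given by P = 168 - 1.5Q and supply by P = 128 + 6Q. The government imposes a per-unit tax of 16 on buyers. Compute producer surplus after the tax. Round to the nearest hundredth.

Pre-tax equilibrium: 168 - 1.5Q = 128 + 6Q gives Q* = 5.3333, P* = 160.
A tax on buyers shifts demand down by 16: (168 - 16) - 1.5Q = 128 + 6Q, so Q_t = 3.2. Buyers pay P_b = 163.2; sellers receive P_s = P_b - 16 = 147.2.
PS = (1/2)(Q_t)(P_s - 128) = (1/2)(3.2)(19.2) = 30.72.

30.72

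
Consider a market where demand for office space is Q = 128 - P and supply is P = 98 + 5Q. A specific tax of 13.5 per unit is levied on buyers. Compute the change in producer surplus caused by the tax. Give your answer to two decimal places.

-43.59

Rewriting demand in inverse form: P = 128 - Q.
Pre-tax equilibrium: 128 - Q = 98 + 5Q gives Q* = 5, P* = 123.
A tax on buyers shifts demand down by 13.5: (128 - 13.5) - Q = 98 + 5Q, so Q_t = 2.75. Buyers pay P_b = 125.25; sellers receive P_s = P_b - 13.5 = 111.75.
PS falls from (1/2)(5)(25) = 62.5 to (1/2)(2.75)(13.75) = 18.9062, a change of -43.5938.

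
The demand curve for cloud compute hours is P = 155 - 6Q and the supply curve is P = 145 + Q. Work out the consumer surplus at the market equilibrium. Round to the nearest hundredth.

Setting demand equal to supply, 10 = 7Q, so Q* = 1.4286 and P* = 146.4286.
CS is the area between the demand curve and P* from 0 to Q*: (1/2)(1.4286)(8.5714) = 6.1224.

6.12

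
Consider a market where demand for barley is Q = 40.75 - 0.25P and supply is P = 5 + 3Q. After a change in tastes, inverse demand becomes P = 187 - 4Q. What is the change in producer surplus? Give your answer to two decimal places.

Rewriting demand in inverse form: P = 163 - 4Q.
Initial equilibrium: Q_0 = 22.5714, P_0 = 72.7143; CS_0 = (1/2)(22.5714)(90.2857) = 1018.9388, PS_0 = (1/2)(22.5714)(67.7143) = 764.2041.
New equilibrium: 187 - 4Q = 5 + 3Q gives Q_1 = 26, P_1 = 83; CS_1 = 1352, PS_1 = 1014.
Change in producer surplus = 1014 - 764.2041 = 249.7959.

249.80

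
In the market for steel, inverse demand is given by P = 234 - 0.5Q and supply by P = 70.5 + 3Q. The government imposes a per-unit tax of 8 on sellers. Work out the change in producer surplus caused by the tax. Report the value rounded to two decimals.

Pre-tax equilibrium: 234 - 0.5Q = 70.5 + 3Q gives Q* = 46.7143, P* = 210.6429.
With the tax, sellers need 8 more per unit: 234 - 0.5Q = 70.5 + 3Q + 8, so Q_t = 44.4286. Buyers pay P_b = 211.7857; sellers receive P_s = P_b - 8 = 203.7857.
Producers lose the trapezoid between P_s and P* out to Q_t plus the triangle from Q_t to Q*: change in PS = 2960.8469 - 3273.3367 = -312.4898.

-312.49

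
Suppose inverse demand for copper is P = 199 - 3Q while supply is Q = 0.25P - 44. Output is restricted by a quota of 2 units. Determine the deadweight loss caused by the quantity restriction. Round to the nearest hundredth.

5.79

Rewriting supply in inverse form: P = 176 + 4Q.
Unrestricted equilibrium: Q* = (199 - 176)/(3 + 4) = 3.2857.
At Q = 2 the demand price is 199 - 3(2) = 193 and the supply price is 176 + 4(2) = 184.
DWL = (1/2)(gap between curves at 2) x (Q* - 2) = (1/2)(9)(1.2857) = 5.7857.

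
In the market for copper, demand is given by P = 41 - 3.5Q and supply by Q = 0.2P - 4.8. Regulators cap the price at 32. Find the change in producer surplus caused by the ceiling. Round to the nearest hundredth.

Rewriting supply in inverse form: P = 24 + 5Q.
Without the control, 41 - 3.5Q = 24 + 5Q so Q* = 2 and P* = 34.
At P = 32, sellers supply (32 - 24)/5 = 1.6 while buyers want more, so the quantity traded is 1.6 at price 32.
PS goes from (1/2)(2)(10) = 10 to 6.4 (computed as (32 - 24)(1.6) - (1/2)(5)(1.6)^2), a change of -3.6.

-3.60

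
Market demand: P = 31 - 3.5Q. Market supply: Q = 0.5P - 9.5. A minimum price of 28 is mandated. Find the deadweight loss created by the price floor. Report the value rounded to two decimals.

Rewriting supply in inverse form: P = 19 + 2Q.
Free-market equilibrium: 31 - 3.5Q = 19 + 2Q gives Q* = 2.1818, P* = 23.3636.
At the floor price 28, quantity demanded is (31 - 28)/3.5 = 0.8571; demand is the short side, so Q = 0.8571 trades at P = 28.
The lost-trades triangle has base Q* - 0.8571 = 1.3247 and height equal to the gap between the curves at Q = 0.8571, which is 28 - 20.7143 = 7.2857. DWL = (1/2)(1.3247)(7.2857) = 4.8256.

4.83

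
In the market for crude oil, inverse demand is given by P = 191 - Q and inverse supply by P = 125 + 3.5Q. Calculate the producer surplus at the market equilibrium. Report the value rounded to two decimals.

Equilibrium: 191 - Q = 125 + 3.5Q, so Q* = 14.6667 and P* = 176.3333.
Producer surplus is the triangle above supply below P*: (1/2)(14.6667)(176.3333 - 125) = (1/2)(14.6667)(51.3333) = 376.4444.

376.44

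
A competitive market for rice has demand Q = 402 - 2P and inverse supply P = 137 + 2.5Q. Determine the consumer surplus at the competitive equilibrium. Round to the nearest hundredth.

113.78

Rewriting demand in inverse form: P = 201 - 0.5Q.
Equilibrium: 201 - 0.5Q = 137 + 2.5Q, so Q* = 21.3333 and P* = 190.3333.
Consumer surplus is the triangle under demand above P*: (1/2)(21.3333)(201 - 190.3333) = (1/2)(21.3333)(10.6667) = 113.7778.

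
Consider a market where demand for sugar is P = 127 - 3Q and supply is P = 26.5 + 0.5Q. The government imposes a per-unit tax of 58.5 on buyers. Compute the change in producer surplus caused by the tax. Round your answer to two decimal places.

Pre-tax equilibrium: 127 - 3Q = 26.5 + 0.5Q gives Q* = 28.7143, P* = 40.8571.
With the tax, buyers' net willingness to pay falls by 58.5: (127 - 58.5) - 3Q = 26.5 + 0.5Q, so Q_t = 12. Buyers pay P_b = 91; sellers receive P_s = P_b - 58.5 = 32.5.
PS falls from (1/2)(28.7143)(14.3571) = 206.1276 to (1/2)(12)(6) = 36, a change of -170.1276.

-170.13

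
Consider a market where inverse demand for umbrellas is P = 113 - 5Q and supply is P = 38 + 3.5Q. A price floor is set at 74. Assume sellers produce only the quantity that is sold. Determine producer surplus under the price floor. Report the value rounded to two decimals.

Free-market equilibrium: 113 - 5Q = 38 + 3.5Q gives Q* = 8.8235, P* = 68.8824.
At the floor price 74, quantity demanded is (113 - 74)/5 = 7.8; demand is the short side, so Q = 7.8 trades at P = 74.
The supply price at Q = 7.8 is 65.3. PS is the trapezoid between 74 and supply over [0, 7.8]: (1/2)[(74 - 38) + (74 - 65.3)](7.8) = 174.33.

174.33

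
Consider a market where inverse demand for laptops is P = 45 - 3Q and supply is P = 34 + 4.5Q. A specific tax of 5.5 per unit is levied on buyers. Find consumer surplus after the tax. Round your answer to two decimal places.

Without the tax, 45 - 3Q = 34 + 4.5Q so Q* = 1.4667 and P* = 40.6.
With the tax, buyers' net willingness to pay falls by 5.5: (45 - 5.5) - 3Q = 34 + 4.5Q, so Q_t = 0.7333. Buyers pay P_b = 42.8; sellers receive P_s = P_b - 5.5 = 37.3.
Consumer surplus is the triangle under demand above P_b: (1/2)(0.7333)(45 - 42.8) = 0.8067.

0.81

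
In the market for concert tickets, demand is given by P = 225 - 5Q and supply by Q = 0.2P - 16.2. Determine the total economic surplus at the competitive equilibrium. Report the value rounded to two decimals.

1036.80

Rewriting supply in inverse form: P = 81 + 5Q.
Setting demand equal to supply, 144 = 10Q, so Q* = 14.4 and P* = 153.
CS = (1/2)(14.4)(72) = 518.4 and PS = (1/2)(14.4)(72) = 518.4, so total surplus = 1036.8.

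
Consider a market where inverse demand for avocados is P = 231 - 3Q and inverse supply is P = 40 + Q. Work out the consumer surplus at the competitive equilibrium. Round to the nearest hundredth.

Setting demand equal to supply, 191 = 4Q, so Q* = 47.75 and P* = 87.75.
CS is the area between the demand curve and P* from 0 to Q*: (1/2)(47.75)(143.25) = 3420.0938.

3420.09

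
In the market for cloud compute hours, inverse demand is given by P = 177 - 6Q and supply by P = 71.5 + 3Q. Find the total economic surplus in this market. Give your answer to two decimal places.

Equilibrium: 177 - 6Q = 71.5 + 3Q, so Q* = 11.7222 and P* = 106.6667.
CS = (1/2)(11.7222)(70.3333) = 412.2315 and PS = (1/2)(11.7222)(35.1667) = 206.1157, so total surplus = 618.3472.

618.35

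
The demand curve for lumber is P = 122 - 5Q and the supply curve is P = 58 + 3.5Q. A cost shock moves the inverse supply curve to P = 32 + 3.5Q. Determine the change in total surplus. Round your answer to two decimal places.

Initial equilibrium: Q_0 = 7.5294, P_0 = 84.3529; CS_0 = (1/2)(7.5294)(37.6471) = 141.7301, PS_0 = (1/2)(7.5294)(26.3529) = 99.2111.
New equilibrium: 122 - 5Q = 32 + 3.5Q gives Q_1 = 10.5882, P_1 = 69.0588; CS_1 = 280.2768, PS_1 = 196.1938.
Change in total surplus = (280.2768 + 196.1938) - (141.7301 + 99.2111) = 235.5294.

235.53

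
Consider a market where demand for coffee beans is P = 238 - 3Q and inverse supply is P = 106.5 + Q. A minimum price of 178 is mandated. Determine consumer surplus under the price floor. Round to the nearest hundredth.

Without the control, 238 - 3Q = 106.5 + Q so Q* = 32.875 and P* = 139.375.
At the floor price 178, quantity demanded is (238 - 178)/3 = 20; demand is the short side, so Q = 20 trades at P = 178.
CS is the triangle under demand above 178: (1/2)(20)(238 - 178) = 600.

600.00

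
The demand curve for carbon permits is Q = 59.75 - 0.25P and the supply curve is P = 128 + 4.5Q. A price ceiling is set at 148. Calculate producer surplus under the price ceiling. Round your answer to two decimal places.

44.44

Rewriting demand in inverse form: P = 239 - 4Q.
Free-market equilibrium: 239 - 4Q = 128 + 4.5Q gives Q* = 13.0588, P* = 186.7647.
At the ceiling price 148, quantity supplied is (148 - 128)/4.5 = 4.4444; supply is the short side, so Q = 4.4444 trades at P = 148.
PS is the triangle above supply below 148: (1/2)(4.4444)(148 - 128) = 44.4444.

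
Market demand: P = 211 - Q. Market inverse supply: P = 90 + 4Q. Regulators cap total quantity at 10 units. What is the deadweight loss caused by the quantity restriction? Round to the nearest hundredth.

Without the quota, 211 - Q = 90 + 4Q gives Q* = 24.2.
At Q = 10 the demand price is 211 - (10) = 201 and the supply price is 90 + 4(10) = 130.
DWL = (1/2)(gap between curves at 10) x (Q* - 10) = (1/2)(71)(14.2) = 504.1.

504.10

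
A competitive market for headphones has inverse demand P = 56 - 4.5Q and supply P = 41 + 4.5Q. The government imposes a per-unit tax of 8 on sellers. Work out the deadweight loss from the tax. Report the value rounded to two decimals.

Pre-tax equilibrium: 56 - 4.5Q = 41 + 4.5Q gives Q* = 1.6667, P* = 48.5.
With the tax, sellers need 8 more per unit: 56 - 4.5Q = 41 + 4.5Q + 8, so Q_t = 0.7778. Buyers pay P_b = 52.5; sellers receive P_s = P_b - 8 = 44.5.
Deadweight loss is the triangle between the curves from Q_t to Q*: (1/2)(1.6667 - 0.7778)(8) = 3.5556.

3.56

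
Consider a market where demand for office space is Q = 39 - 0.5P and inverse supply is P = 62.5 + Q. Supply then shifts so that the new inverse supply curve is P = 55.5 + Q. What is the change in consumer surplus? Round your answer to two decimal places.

Rewriting demand in inverse form: P = 78 - 2Q.
Initial equilibrium: Q_0 = 5.1667, P_0 = 67.6667; CS_0 = (1/2)(5.1667)(10.3333) = 26.6944, PS_0 = (1/2)(5.1667)(5.1667) = 13.3472.
New equilibrium: 78 - 2Q = 55.5 + Q gives Q_1 = 7.5, P_1 = 63; CS_1 = 56.25, PS_1 = 28.125.
Change in consumer surplus = 56.25 - 26.6944 = 29.5556.

29.56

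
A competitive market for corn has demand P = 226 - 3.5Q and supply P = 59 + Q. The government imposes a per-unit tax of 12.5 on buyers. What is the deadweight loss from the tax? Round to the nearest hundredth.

17.36

Pre-tax equilibrium: 226 - 3.5Q = 59 + Q gives Q* = 37.1111, P* = 96.1111.
A tax on buyers shifts demand down by 12.5: (226 - 12.5) - 3.5Q = 59 + Q, so Q_t = 34.3333. Buyers pay P_b = 105.8333; sellers receive P_s = P_b - 12.5 = 93.3333.
The welfare triangle lost has base Q* - Q_t = 2.7778 and height t = 12.5, so DWL = (1/2)(2.7778)(12.5) = 17.3611.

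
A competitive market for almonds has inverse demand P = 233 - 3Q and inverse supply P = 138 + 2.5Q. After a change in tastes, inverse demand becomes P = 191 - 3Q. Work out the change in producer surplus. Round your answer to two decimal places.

-256.86

Initial equilibrium: Q_0 = 17.2727, P_0 = 181.1818; CS_0 = (1/2)(17.2727)(51.8182) = 447.5207, PS_0 = (1/2)(17.2727)(43.1818) = 372.9339.
New equilibrium: 191 - 3Q = 138 + 2.5Q gives Q_1 = 9.6364, P_1 = 162.0909; CS_1 = 139.2893, PS_1 = 116.0744.
Change in producer surplus = 116.0744 - 372.9339 = -256.8595.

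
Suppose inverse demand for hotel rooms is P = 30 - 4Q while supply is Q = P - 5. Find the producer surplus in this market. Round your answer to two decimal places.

12.50

Rewriting supply in inverse form: P = 5 + Q.
Equilibrium: 30 - 4Q = 5 + Q, so Q* = 5 and P* = 10.
Producer surplus is the triangle above supply below P*: (1/2)(5)(10 - 5) = (1/2)(5)(5) = 12.5.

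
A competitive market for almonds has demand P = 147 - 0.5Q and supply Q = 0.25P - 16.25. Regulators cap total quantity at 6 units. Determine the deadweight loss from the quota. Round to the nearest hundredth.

Rewriting supply in inverse form: P = 65 + 4Q.
Unrestricted equilibrium: Q* = (147 - 65)/(0.5 + 4) = 18.2222.
At Q = 6 the demand price is 147 - 0.5(6) = 144 and the supply price is 65 + 4(6) = 89.
DWL = (1/2)(gap between curves at 6) x (Q* - 6) = (1/2)(55)(12.2222) = 336.1111.

336.11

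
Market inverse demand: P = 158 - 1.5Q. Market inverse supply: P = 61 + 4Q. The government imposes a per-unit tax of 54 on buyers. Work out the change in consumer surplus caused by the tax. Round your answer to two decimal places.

Without the tax, 158 - 1.5Q = 61 + 4Q so Q* = 17.6364 and P* = 131.5455.
With the tax, buyers' net willingness to pay falls by 54: (158 - 54) - 1.5Q = 61 + 4Q, so Q_t = 7.8182. Buyers pay P_b = 146.2727; sellers receive P_s = P_b - 54 = 92.2727.
CS falls from (1/2)(17.6364)(26.4545) = 233.281 to (1/2)(7.8182)(11.7273) = 45.843, a change of -187.438.

-187.44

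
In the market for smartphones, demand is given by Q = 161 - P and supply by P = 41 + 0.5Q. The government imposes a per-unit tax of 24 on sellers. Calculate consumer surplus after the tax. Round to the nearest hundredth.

Rewriting demand in inverse form: P = 161 - Q.
Pre-tax equilibrium: 161 - Q = 41 + 0.5Q gives Q* = 80, P* = 81.
With the tax, sellers need 24 more per unit: 161 - Q = 41 + 0.5Q + 24, so Q_t = 64. Buyers pay P_b = 97; sellers receive P_s = P_b - 24 = 73.
CS = (1/2)(Q_t)(161 - P_b) = (1/2)(64)(64) = 2048.

2048.00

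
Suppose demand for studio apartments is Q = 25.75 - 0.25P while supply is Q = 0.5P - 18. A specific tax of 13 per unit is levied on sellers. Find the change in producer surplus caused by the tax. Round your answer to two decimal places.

-43.69

Rewriting demand in inverse form: P = 103 - 4Q.
Rewriting supply in inverse form: P = 36 + 2Q.
Without the tax, 103 - 4Q = 36 + 2Q so Q* = 11.1667 and P* = 58.3333.
A tax on sellers shifts supply up by 13: 103 - 4Q = 36 + 2Q + 13, so Q_t = 9. Buyers pay P_b = 67; sellers receive P_s = P_b - 13 = 54.
Producers lose the trapezoid between P_s and P* out to Q_t plus the triangle from Q_t to Q*: change in PS = 81 - 124.6944 = -43.6944.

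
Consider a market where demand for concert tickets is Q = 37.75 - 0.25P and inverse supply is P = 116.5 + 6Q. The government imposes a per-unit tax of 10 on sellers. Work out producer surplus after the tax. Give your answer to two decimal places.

18.01

Rewriting demand in inverse form: P = 151 - 4Q.
Pre-tax equilibrium: 151 - 4Q = 116.5 + 6Q gives Q* = 3.45, P* = 137.2.
A tax on sellers shifts supply up by 10: 151 - 4Q = 116.5 + 6Q + 10, so Q_t = 2.45. Buyers pay P_b = 141.2; sellers receive P_s = P_b - 10 = 131.2.
Producer surplus is the triangle above supply below P_s: (1/2)(2.45)(131.2 - 116.5) = 18.0075.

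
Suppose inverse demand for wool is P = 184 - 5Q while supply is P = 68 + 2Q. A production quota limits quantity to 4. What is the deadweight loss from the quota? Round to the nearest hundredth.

553.14

Unrestricted equilibrium: Q* = (184 - 68)/(5 + 2) = 16.5714.
At Q = 4 the demand price is 184 - 5(4) = 164 and the supply price is 68 + 2(4) = 76.
DWL = (1/2)(gap between curves at 4) x (Q* - 4) = (1/2)(88)(12.5714) = 553.1429.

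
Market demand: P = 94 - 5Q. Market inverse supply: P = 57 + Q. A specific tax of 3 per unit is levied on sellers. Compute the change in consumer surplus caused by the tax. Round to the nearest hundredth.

Pre-tax equilibrium: 94 - 5Q = 57 + Q gives Q* = 6.1667, P* = 63.1667.
A tax on sellers shifts supply up by 3: 94 - 5Q = 57 + Q + 3, so Q_t = 5.6667. Buyers pay P_b = 65.6667; sellers receive P_s = P_b - 3 = 62.6667.
Consumers lose the trapezoid between P* and P_b out to Q_t plus the triangle from Q_t to Q*: change in CS = 80.2778 - 95.0694 = -14.7917.

-14.79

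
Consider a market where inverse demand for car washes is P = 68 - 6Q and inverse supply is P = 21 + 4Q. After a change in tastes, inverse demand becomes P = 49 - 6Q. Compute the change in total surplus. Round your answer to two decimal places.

-71.25

Initial equilibrium: Q_0 = 4.7, P_0 = 39.8; CS_0 = (1/2)(4.7)(28.2) = 66.27, PS_0 = (1/2)(4.7)(18.8) = 44.18.
New equilibrium: 49 - 6Q = 21 + 4Q gives Q_1 = 2.8, P_1 = 32.2; CS_1 = 23.52, PS_1 = 15.68.
Change in total surplus = (23.52 + 15.68) - (66.27 + 44.18) = -71.25.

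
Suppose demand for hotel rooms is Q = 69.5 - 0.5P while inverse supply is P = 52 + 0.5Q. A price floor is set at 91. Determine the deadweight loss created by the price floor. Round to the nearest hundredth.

Rewriting demand in inverse form: P = 139 - 2Q.
Free-market equilibrium: 139 - 2Q = 52 + 0.5Q gives Q* = 34.8, P* = 69.4.
At P = 91, buyers demand (139 - 91)/2 = 24 while sellers would supply more, so the quantity traded is 24 at price 91.
At Q = 24 the demand price is 91 and the supply price is 64. Deadweight loss is the triangle between the curves from 24 to 34.8: (1/2)(91 - 64)(34.8 - 24) = 145.8.

145.80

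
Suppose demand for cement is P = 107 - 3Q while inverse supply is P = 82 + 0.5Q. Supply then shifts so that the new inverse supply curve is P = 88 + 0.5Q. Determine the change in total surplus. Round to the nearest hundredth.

Initial equilibrium: Q_0 = 7.1429, P_0 = 85.5714; CS_0 = (1/2)(7.1429)(21.4286) = 76.5306, PS_0 = (1/2)(7.1429)(3.5714) = 12.7551.
New equilibrium: 107 - 3Q = 88 + 0.5Q gives Q_1 = 5.4286, P_1 = 90.7143; CS_1 = 44.2041, PS_1 = 7.3673.
Change in total surplus = (44.2041 + 7.3673) - (76.5306 + 12.7551) = -37.7143.

-37.71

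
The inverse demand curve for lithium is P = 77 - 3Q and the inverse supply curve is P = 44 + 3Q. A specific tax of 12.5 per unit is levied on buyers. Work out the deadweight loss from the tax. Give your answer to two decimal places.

13.02

Pre-tax equilibrium: 77 - 3Q = 44 + 3Q gives Q* = 5.5, P* = 60.5.
With the tax, buyers' net willingness to pay falls by 12.5: (77 - 12.5) - 3Q = 44 + 3Q, so Q_t = 3.4167. Buyers pay P_b = 66.75; sellers receive P_s = P_b - 12.5 = 54.25.
Deadweight loss is the triangle between the curves from Q_t to Q*: (1/2)(5.5 - 3.4167)(12.5) = 13.0208.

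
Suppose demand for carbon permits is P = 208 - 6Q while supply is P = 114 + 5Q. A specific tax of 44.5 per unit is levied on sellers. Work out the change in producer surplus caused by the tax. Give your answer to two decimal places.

Without the tax, 208 - 6Q = 114 + 5Q so Q* = 8.5455 and P* = 156.7273.
A tax on sellers shifts supply up by 44.5: 208 - 6Q = 114 + 5Q + 44.5, so Q_t = 4.5. Buyers pay P_b = 181; sellers receive P_s = P_b - 44.5 = 136.5.
Producers lose the trapezoid between P_s and P* out to Q_t plus the triangle from Q_t to Q*: change in PS = 50.625 - 182.562 = -131.937.

-131.94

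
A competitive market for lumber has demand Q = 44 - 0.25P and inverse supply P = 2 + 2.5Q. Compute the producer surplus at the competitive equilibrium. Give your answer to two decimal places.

895.74

Rewriting demand in inverse form: P = 176 - 4Q.
Set 176 - 4Q = 2 + 2.5Q, which gives 174 = 6.5Q, so Q* = 26.7692 and P* = 176 - 4(26.7692) = 68.9231.
PS is the area between P* and the supply curve from 0 to Q*: (1/2)(26.7692)(66.9231) = 895.7396.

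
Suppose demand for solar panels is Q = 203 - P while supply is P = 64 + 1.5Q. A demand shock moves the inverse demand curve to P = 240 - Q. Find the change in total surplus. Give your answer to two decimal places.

2331.00

Rewriting demand in inverse form: P = 203 - Q.
Initial equilibrium: Q_0 = 55.6, P_0 = 147.4; CS_0 = (1/2)(55.6)(55.6) = 1545.68, PS_0 = (1/2)(55.6)(83.4) = 2318.52.
New equilibrium: 240 - Q = 64 + 1.5Q gives Q_1 = 70.4, P_1 = 169.6; CS_1 = 2478.08, PS_1 = 3717.12.
Change in total surplus = (2478.08 + 3717.12) - (1545.68 + 2318.52) = 2331.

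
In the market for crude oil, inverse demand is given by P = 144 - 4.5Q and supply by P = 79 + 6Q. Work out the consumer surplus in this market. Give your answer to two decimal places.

Set 144 - 4.5Q = 79 + 6Q, which gives 65 = 10.5Q, so Q* = 6.1905 and P* = 144 - 4.5(6.1905) = 116.1429.
CS is the area between the demand curve and P* from 0 to Q*: (1/2)(6.1905)(27.8571) = 86.2245.

86.22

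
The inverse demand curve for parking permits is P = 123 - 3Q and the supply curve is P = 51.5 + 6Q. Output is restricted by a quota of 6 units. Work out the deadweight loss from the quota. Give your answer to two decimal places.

Without the quota, 123 - 3Q = 51.5 + 6Q gives Q* = 7.9444.
At Q = 6 the demand price is 123 - 3(6) = 105 and the supply price is 51.5 + 6(6) = 87.5.
DWL = (1/2)(gap between curves at 6) x (Q* - 6) = (1/2)(17.5)(1.9444) = 17.0139.

17.01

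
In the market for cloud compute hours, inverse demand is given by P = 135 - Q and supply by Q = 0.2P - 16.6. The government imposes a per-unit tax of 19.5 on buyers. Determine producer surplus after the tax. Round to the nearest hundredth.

73.35

Rewriting supply in inverse form: P = 83 + 5Q.
Pre-tax equilibrium: 135 - Q = 83 + 5Q gives Q* = 8.6667, P* = 126.3333.
With the tax, buyers' net willingness to pay falls by 19.5: (135 - 19.5) - Q = 83 + 5Q, so Q_t = 5.4167. Buyers pay P_b = 129.5833; sellers receive P_s = P_b - 19.5 = 110.0833.
Producer surplus is the triangle above supply below P_s: (1/2)(5.4167)(110.0833 - 83) = 73.3507.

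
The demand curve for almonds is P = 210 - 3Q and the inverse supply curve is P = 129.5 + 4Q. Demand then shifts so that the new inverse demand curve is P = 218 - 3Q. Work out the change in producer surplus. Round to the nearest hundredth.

Initial equilibrium: Q_0 = 11.5, P_0 = 175.5; CS_0 = (1/2)(11.5)(34.5) = 198.375, PS_0 = (1/2)(11.5)(46) = 264.5.
New equilibrium: 218 - 3Q = 129.5 + 4Q gives Q_1 = 12.6429, P_1 = 180.0714; CS_1 = 239.7628, PS_1 = 319.6837.
Change in producer surplus = 319.6837 - 264.5 = 55.1837.

55.18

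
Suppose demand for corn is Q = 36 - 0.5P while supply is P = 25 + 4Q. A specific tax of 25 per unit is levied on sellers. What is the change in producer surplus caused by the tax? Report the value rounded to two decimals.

Rewriting demand in inverse form: P = 72 - 2Q.
Without the tax, 72 - 2Q = 25 + 4Q so Q* = 7.8333 and P* = 56.3333.
With the tax, sellers need 25 more per unit: 72 - 2Q = 25 + 4Q + 25, so Q_t = 3.6667. Buyers pay P_b = 64.6667; sellers receive P_s = P_b - 25 = 39.6667.
PS falls from (1/2)(7.8333)(31.3333) = 122.7222 to (1/2)(3.6667)(14.6667) = 26.8889, a change of -95.8333.

-95.83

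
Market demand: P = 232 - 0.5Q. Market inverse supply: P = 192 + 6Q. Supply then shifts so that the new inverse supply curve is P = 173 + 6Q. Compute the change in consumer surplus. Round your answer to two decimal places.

11.13

Initial equilibrium: Q_0 = 6.1538, P_0 = 228.9231; CS_0 = (1/2)(6.1538)(3.0769) = 9.4675, PS_0 = (1/2)(6.1538)(36.9231) = 113.6095.
New equilibrium: 232 - 0.5Q = 173 + 6Q gives Q_1 = 9.0769, P_1 = 227.4615; CS_1 = 20.5976, PS_1 = 247.1716.
Change in consumer surplus = 20.5976 - 9.4675 = 11.1302.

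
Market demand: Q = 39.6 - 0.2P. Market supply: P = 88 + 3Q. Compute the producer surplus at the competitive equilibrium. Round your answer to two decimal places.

Rewriting demand in inverse form: P = 198 - 5Q.
Set 198 - 5Q = 88 + 3Q, which gives 110 = 8Q, so Q* = 13.75 and P* = 198 - 5(13.75) = 129.25.
The supply curve's price intercept is 88, so PS = (1/2)(Q*)(P* - 88) = (1/2)(13.75)(41.25) = 283.5938.

283.59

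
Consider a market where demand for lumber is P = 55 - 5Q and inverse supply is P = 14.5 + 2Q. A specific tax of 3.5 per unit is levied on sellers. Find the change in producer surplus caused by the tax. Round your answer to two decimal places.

-5.54

Without the tax, 55 - 5Q = 14.5 + 2Q so Q* = 5.7857 and P* = 26.0714.
A tax on sellers shifts supply up by 3.5: 55 - 5Q = 14.5 + 2Q + 3.5, so Q_t = 5.2857. Buyers pay P_b = 28.5714; sellers receive P_s = P_b - 3.5 = 25.0714.
PS falls from (1/2)(5.7857)(11.5714) = 33.4745 to (1/2)(5.2857)(10.5714) = 27.9388, a change of -5.5357.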